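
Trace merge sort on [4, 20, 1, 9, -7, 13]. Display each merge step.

Divide and conquer:
  Merge [20] + [1] -> [1, 20]
  Merge [4] + [1, 20] -> [1, 4, 20]
  Merge [-7] + [13] -> [-7, 13]
  Merge [9] + [-7, 13] -> [-7, 9, 13]
  Merge [1, 4, 20] + [-7, 9, 13] -> [-7, 1, 4, 9, 13, 20]


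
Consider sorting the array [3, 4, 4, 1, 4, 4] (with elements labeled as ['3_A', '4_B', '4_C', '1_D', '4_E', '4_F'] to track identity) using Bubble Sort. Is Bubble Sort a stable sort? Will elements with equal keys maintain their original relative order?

Trace Bubble Sort on the labeled array (the key is the number; the letter only tracks identity):
  After pass 1: [3_A, 4_B, 1_D, 4_C, 4_E, 4_F]
  After pass 2: [3_A, 1_D, 4_B, 4_C, 4_E, 4_F]
  After pass 3: [1_D, 3_A, 4_B, 4_C, 4_E, 4_F]
  After pass 4: [1_D, 3_A, 4_B, 4_C, 4_E, 4_F] (no swaps, done)
Final order: [1_D, 3_A, 4_B, 4_C, 4_E, 4_F]
Equal keys:
  value 4: originally 4_B, 4_C, 4_E, 4_F; after sorting 4_B, 4_C, 4_E, 4_F -> order preserved
All equal keys kept their original relative order. Bubble Sort is stable: it only swaps adjacent elements when the left one is strictly greater, so equal keys never move past each other.
Answer: Stable


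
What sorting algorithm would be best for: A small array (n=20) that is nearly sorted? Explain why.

Best choice: Insertion sort
Reason: Insertion sort is O(n) for nearly sorted arrays and has low overhead


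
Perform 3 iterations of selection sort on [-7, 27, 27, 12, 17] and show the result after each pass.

Pass 1: Select minimum -7 at index 0, swap -> [-7, 27, 27, 12, 17]
Pass 2: Select minimum 12 at index 3, swap -> [-7, 12, 27, 27, 17]
Pass 3: Select minimum 17 at index 4, swap -> [-7, 12, 17, 27, 27]


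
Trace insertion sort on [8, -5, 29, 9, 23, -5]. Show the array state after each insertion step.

First element 8 is already 'sorted'
Insert -5: shifted 1 elements -> [-5, 8, 29, 9, 23, -5]
Insert 29: shifted 0 elements -> [-5, 8, 29, 9, 23, -5]
Insert 9: shifted 1 elements -> [-5, 8, 9, 29, 23, -5]
Insert 23: shifted 1 elements -> [-5, 8, 9, 23, 29, -5]
Insert -5: shifted 4 elements -> [-5, -5, 8, 9, 23, 29]


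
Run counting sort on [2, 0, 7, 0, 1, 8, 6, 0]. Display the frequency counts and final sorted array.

Count array: [3, 1, 1, 0, 0, 0, 1, 1, 1]
(count[i] = number of elements equal to i)
Cumulative count: [3, 4, 5, 5, 5, 5, 6, 7, 8]
Sorted: [0, 0, 0, 1, 2, 6, 7, 8]


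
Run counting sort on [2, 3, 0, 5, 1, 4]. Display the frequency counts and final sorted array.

Count array: [1, 1, 1, 1, 1, 1]
(count[i] = number of elements equal to i)
Cumulative count: [1, 2, 3, 4, 5, 6]
Sorted: [0, 1, 2, 3, 4, 5]


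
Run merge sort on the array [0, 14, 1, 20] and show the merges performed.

Divide and conquer:
  Merge [0] + [14] -> [0, 14]
  Merge [1] + [20] -> [1, 20]
  Merge [0, 14] + [1, 20] -> [0, 1, 14, 20]


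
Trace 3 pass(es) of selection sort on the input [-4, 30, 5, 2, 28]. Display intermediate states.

Pass 1: Select minimum -4 at index 0, swap -> [-4, 30, 5, 2, 28]
Pass 2: Select minimum 2 at index 3, swap -> [-4, 2, 5, 30, 28]
Pass 3: Select minimum 5 at index 2, swap -> [-4, 2, 5, 30, 28]


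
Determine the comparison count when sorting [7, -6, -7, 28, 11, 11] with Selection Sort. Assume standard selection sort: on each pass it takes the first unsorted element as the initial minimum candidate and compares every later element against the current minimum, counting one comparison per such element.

Pass 1: scan indices 1..5 for the minimum = 5 comparison(s); min is -7, place at index 0 -> [-7, -6, 7, 28, 11, 11]
Pass 2: scan indices 2..5 for the minimum = 4 comparison(s); min is -6, place at index 1 -> [-7, -6, 7, 28, 11, 11]
Pass 3: scan indices 3..5 for the minimum = 3 comparison(s); min is 7, place at index 2 -> [-7, -6, 7, 28, 11, 11]
Pass 4: scan indices 4..5 for the minimum = 2 comparison(s); min is 11, place at index 3 -> [-7, -6, 7, 11, 28, 11]
Pass 5: scan indices 5..5 for the minimum = 1 comparison(s); min is 11, place at index 4 -> [-7, -6, 7, 11, 11, 28]
Selection sort always scans the whole unsorted suffix, so the count is (n-1) + (n-2) + ... + 1 = n(n-1)/2 = 6*5/2 = 15 regardless of the input order.
Total comparisons: 5 + 4 + 3 + 2 + 1 = 15


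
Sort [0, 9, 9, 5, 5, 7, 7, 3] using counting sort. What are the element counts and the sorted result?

Count array: [1, 0, 0, 1, 0, 2, 0, 2, 0, 2]
(count[i] = number of elements equal to i)
Cumulative count: [1, 1, 1, 2, 2, 4, 4, 6, 6, 8]
Sorted: [0, 3, 5, 5, 7, 7, 9, 9]


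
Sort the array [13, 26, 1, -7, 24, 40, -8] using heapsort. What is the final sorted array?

Build heap: [40, 26, 13, -7, 24, 1, -8]
Extract 40: [26, 24, 13, -7, -8, 1, 40]
Extract 26: [24, 1, 13, -7, -8, 26, 40]
Extract 24: [13, 1, -8, -7, 24, 26, 40]
Extract 13: [1, -7, -8, 13, 24, 26, 40]
Extract 1: [-7, -8, 1, 13, 24, 26, 40]
Extract -7: [-8, -7, 1, 13, 24, 26, 40]


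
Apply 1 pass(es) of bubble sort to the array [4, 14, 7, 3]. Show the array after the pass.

After pass 1: [4, 7, 3, 14] (2 swaps)
Total swaps: 2


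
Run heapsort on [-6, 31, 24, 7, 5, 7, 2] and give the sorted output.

Build heap: [31, 7, 24, -6, 5, 7, 2]
Extract 31: [24, 7, 7, -6, 5, 2, 31]
Extract 24: [7, 5, 7, -6, 2, 24, 31]
Extract 7: [7, 5, 2, -6, 7, 24, 31]
Extract 7: [5, -6, 2, 7, 7, 24, 31]
Extract 5: [2, -6, 5, 7, 7, 24, 31]
Extract 2: [-6, 2, 5, 7, 7, 24, 31]


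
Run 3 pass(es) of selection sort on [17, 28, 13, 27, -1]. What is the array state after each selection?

Pass 1: Select minimum -1 at index 4, swap -> [-1, 28, 13, 27, 17]
Pass 2: Select minimum 13 at index 2, swap -> [-1, 13, 28, 27, 17]
Pass 3: Select minimum 17 at index 4, swap -> [-1, 13, 17, 27, 28]


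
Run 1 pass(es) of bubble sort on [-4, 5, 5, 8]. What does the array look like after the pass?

After pass 1: [-4, 5, 5, 8] (0 swaps)
Total swaps: 0


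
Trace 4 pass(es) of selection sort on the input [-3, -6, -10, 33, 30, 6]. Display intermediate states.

Pass 1: Select minimum -10 at index 2, swap -> [-10, -6, -3, 33, 30, 6]
Pass 2: Select minimum -6 at index 1, swap -> [-10, -6, -3, 33, 30, 6]
Pass 3: Select minimum -3 at index 2, swap -> [-10, -6, -3, 33, 30, 6]
Pass 4: Select minimum 6 at index 5, swap -> [-10, -6, -3, 6, 30, 33]


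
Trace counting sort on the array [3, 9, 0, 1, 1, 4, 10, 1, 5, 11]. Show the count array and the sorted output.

Count array: [1, 3, 0, 1, 1, 1, 0, 0, 0, 1, 1, 1]
(count[i] = number of elements equal to i)
Cumulative count: [1, 4, 4, 5, 6, 7, 7, 7, 7, 8, 9, 10]
Sorted: [0, 1, 1, 1, 3, 4, 5, 9, 10, 11]


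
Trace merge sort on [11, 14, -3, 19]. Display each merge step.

Divide and conquer:
  Merge [11] + [14] -> [11, 14]
  Merge [-3] + [19] -> [-3, 19]
  Merge [11, 14] + [-3, 19] -> [-3, 11, 14, 19]


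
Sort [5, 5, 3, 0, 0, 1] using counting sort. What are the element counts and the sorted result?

Count array: [2, 1, 0, 1, 0, 2]
(count[i] = number of elements equal to i)
Cumulative count: [2, 3, 3, 4, 4, 6]
Sorted: [0, 0, 1, 3, 5, 5]


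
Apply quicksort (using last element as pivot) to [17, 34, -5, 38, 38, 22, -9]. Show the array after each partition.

Partition 1: pivot=-9 at index 0 -> [-9, 34, -5, 38, 38, 22, 17]
Partition 2: pivot=17 at index 2 -> [-9, -5, 17, 38, 38, 22, 34]
Partition 3: pivot=34 at index 4 -> [-9, -5, 17, 22, 34, 38, 38]
Partition 4: pivot=38 at index 6 -> [-9, -5, 17, 22, 34, 38, 38]


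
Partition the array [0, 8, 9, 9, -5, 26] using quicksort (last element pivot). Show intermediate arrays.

Partition 1: pivot=26 at index 5 -> [0, 8, 9, 9, -5, 26]
Partition 2: pivot=-5 at index 0 -> [-5, 8, 9, 9, 0, 26]
Partition 3: pivot=0 at index 1 -> [-5, 0, 9, 9, 8, 26]
Partition 4: pivot=8 at index 2 -> [-5, 0, 8, 9, 9, 26]
Partition 5: pivot=9 at index 4 -> [-5, 0, 8, 9, 9, 26]


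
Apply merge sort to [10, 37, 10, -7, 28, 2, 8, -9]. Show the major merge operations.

Divide and conquer:
  Merge [10] + [37] -> [10, 37]
  Merge [10] + [-7] -> [-7, 10]
  Merge [10, 37] + [-7, 10] -> [-7, 10, 10, 37]
  Merge [28] + [2] -> [2, 28]
  Merge [8] + [-9] -> [-9, 8]
  Merge [2, 28] + [-9, 8] -> [-9, 2, 8, 28]
  Merge [-7, 10, 10, 37] + [-9, 2, 8, 28] -> [-9, -7, 2, 8, 10, 10, 28, 37]


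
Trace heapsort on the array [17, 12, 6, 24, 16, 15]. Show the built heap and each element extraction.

Build heap: [24, 17, 15, 12, 16, 6]
Extract 24: [17, 16, 15, 12, 6, 24]
Extract 17: [16, 12, 15, 6, 17, 24]
Extract 16: [15, 12, 6, 16, 17, 24]
Extract 15: [12, 6, 15, 16, 17, 24]
Extract 12: [6, 12, 15, 16, 17, 24]


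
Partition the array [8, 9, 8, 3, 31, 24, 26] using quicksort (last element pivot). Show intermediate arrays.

Partition 1: pivot=26 at index 5 -> [8, 9, 8, 3, 24, 26, 31]
Partition 2: pivot=24 at index 4 -> [8, 9, 8, 3, 24, 26, 31]
Partition 3: pivot=3 at index 0 -> [3, 9, 8, 8, 24, 26, 31]
Partition 4: pivot=8 at index 2 -> [3, 8, 8, 9, 24, 26, 31]


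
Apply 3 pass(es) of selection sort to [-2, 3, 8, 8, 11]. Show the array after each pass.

Pass 1: Select minimum -2 at index 0, swap -> [-2, 3, 8, 8, 11]
Pass 2: Select minimum 3 at index 1, swap -> [-2, 3, 8, 8, 11]
Pass 3: Select minimum 8 at index 2, swap -> [-2, 3, 8, 8, 11]


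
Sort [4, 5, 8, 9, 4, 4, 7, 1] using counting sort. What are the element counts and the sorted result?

Count array: [0, 1, 0, 0, 3, 1, 0, 1, 1, 1]
(count[i] = number of elements equal to i)
Cumulative count: [0, 1, 1, 1, 4, 5, 5, 6, 7, 8]
Sorted: [1, 4, 4, 4, 5, 7, 8, 9]


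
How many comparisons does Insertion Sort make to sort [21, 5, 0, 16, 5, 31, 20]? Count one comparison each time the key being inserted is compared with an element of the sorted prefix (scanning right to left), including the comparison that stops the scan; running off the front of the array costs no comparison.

Insert 5: 21 > 5 (shift), reached front = 1 comparison(s) -> [5, 21, 0, 16, 5, 31, 20]
Insert 0: 21 > 0 (shift), 5 > 0 (shift), reached front = 2 comparison(s) -> [0, 5, 21, 16, 5, 31, 20]
Insert 16: 21 > 16 (shift), 5 <= 16 (stop) = 2 comparison(s) -> [0, 5, 16, 21, 5, 31, 20]
Insert 5: 21 > 5 (shift), 16 > 5 (shift), 5 <= 5 (stop) = 3 comparison(s) -> [0, 5, 5, 16, 21, 31, 20]
Insert 31: 21 <= 31 (stop) = 1 comparison(s) -> [0, 5, 5, 16, 21, 31, 20]
Insert 20: 31 > 20 (shift), 21 > 20 (shift), 16 <= 20 (stop) = 3 comparison(s) -> [0, 5, 5, 16, 20, 21, 31]
Total comparisons: 1 + 2 + 2 + 3 + 1 + 3 = 12


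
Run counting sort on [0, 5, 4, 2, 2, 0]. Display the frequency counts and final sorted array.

Count array: [2, 0, 2, 0, 1, 1]
(count[i] = number of elements equal to i)
Cumulative count: [2, 2, 4, 4, 5, 6]
Sorted: [0, 0, 2, 2, 4, 5]


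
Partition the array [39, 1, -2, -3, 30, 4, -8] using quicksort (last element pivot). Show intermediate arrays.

Partition 1: pivot=-8 at index 0 -> [-8, 1, -2, -3, 30, 4, 39]
Partition 2: pivot=39 at index 6 -> [-8, 1, -2, -3, 30, 4, 39]
Partition 3: pivot=4 at index 4 -> [-8, 1, -2, -3, 4, 30, 39]
Partition 4: pivot=-3 at index 1 -> [-8, -3, -2, 1, 4, 30, 39]
Partition 5: pivot=1 at index 3 -> [-8, -3, -2, 1, 4, 30, 39]


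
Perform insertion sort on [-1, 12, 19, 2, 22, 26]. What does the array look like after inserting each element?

First element -1 is already 'sorted'
Insert 12: shifted 0 elements -> [-1, 12, 19, 2, 22, 26]
Insert 19: shifted 0 elements -> [-1, 12, 19, 2, 22, 26]
Insert 2: shifted 2 elements -> [-1, 2, 12, 19, 22, 26]
Insert 22: shifted 0 elements -> [-1, 2, 12, 19, 22, 26]
Insert 26: shifted 0 elements -> [-1, 2, 12, 19, 22, 26]


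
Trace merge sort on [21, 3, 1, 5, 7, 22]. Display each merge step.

Divide and conquer:
  Merge [3] + [1] -> [1, 3]
  Merge [21] + [1, 3] -> [1, 3, 21]
  Merge [7] + [22] -> [7, 22]
  Merge [5] + [7, 22] -> [5, 7, 22]
  Merge [1, 3, 21] + [5, 7, 22] -> [1, 3, 5, 7, 21, 22]


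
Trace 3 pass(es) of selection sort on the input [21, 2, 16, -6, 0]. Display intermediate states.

Pass 1: Select minimum -6 at index 3, swap -> [-6, 2, 16, 21, 0]
Pass 2: Select minimum 0 at index 4, swap -> [-6, 0, 16, 21, 2]
Pass 3: Select minimum 2 at index 4, swap -> [-6, 0, 2, 21, 16]


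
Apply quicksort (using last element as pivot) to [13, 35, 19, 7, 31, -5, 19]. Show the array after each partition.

Partition 1: pivot=19 at index 4 -> [13, 19, 7, -5, 19, 35, 31]
Partition 2: pivot=-5 at index 0 -> [-5, 19, 7, 13, 19, 35, 31]
Partition 3: pivot=13 at index 2 -> [-5, 7, 13, 19, 19, 35, 31]
Partition 4: pivot=31 at index 5 -> [-5, 7, 13, 19, 19, 31, 35]


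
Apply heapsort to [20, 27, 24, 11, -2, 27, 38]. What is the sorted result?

Build heap: [38, 27, 27, 11, -2, 20, 24]
Extract 38: [27, 24, 27, 11, -2, 20, 38]
Extract 27: [27, 24, 20, 11, -2, 27, 38]
Extract 27: [24, 11, 20, -2, 27, 27, 38]
Extract 24: [20, 11, -2, 24, 27, 27, 38]
Extract 20: [11, -2, 20, 24, 27, 27, 38]
Extract 11: [-2, 11, 20, 24, 27, 27, 38]


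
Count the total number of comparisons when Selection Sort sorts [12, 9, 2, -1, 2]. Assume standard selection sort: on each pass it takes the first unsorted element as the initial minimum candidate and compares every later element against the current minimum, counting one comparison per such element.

Pass 1: scan indices 1..4 for the minimum = 4 comparison(s); min is -1, place at index 0 -> [-1, 9, 2, 12, 2]
Pass 2: scan indices 2..4 for the minimum = 3 comparison(s); min is 2, place at index 1 -> [-1, 2, 9, 12, 2]
Pass 3: scan indices 3..4 for the minimum = 2 comparison(s); min is 2, place at index 2 -> [-1, 2, 2, 12, 9]
Pass 4: scan indices 4..4 for the minimum = 1 comparison(s); min is 9, place at index 3 -> [-1, 2, 2, 9, 12]
Selection sort always scans the whole unsorted suffix, so the count is (n-1) + (n-2) + ... + 1 = n(n-1)/2 = 5*4/2 = 10 regardless of the input order.
Total comparisons: 4 + 3 + 2 + 1 = 10


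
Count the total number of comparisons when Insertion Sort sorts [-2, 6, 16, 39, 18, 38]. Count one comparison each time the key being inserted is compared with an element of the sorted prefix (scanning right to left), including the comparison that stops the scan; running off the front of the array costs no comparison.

Insert 6: -2 <= 6 (stop) = 1 comparison(s) -> [-2, 6, 16, 39, 18, 38]
Insert 16: 6 <= 16 (stop) = 1 comparison(s) -> [-2, 6, 16, 39, 18, 38]
Insert 39: 16 <= 39 (stop) = 1 comparison(s) -> [-2, 6, 16, 39, 18, 38]
Insert 18: 39 > 18 (shift), 16 <= 18 (stop) = 2 comparison(s) -> [-2, 6, 16, 18, 39, 38]
Insert 38: 39 > 38 (shift), 18 <= 38 (stop) = 2 comparison(s) -> [-2, 6, 16, 18, 38, 39]
Total comparisons: 1 + 1 + 1 + 2 + 2 = 7


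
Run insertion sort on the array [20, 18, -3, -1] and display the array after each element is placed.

First element 20 is already 'sorted'
Insert 18: shifted 1 elements -> [18, 20, -3, -1]
Insert -3: shifted 2 elements -> [-3, 18, 20, -1]
Insert -1: shifted 2 elements -> [-3, -1, 18, 20]


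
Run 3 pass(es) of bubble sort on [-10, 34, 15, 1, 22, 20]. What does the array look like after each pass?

After pass 1: [-10, 15, 1, 22, 20, 34] (4 swaps)
After pass 2: [-10, 1, 15, 20, 22, 34] (2 swaps)
After pass 3: [-10, 1, 15, 20, 22, 34] (0 swaps)
Total swaps: 6


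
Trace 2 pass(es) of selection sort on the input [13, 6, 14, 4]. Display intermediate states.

Pass 1: Select minimum 4 at index 3, swap -> [4, 6, 14, 13]
Pass 2: Select minimum 6 at index 1, swap -> [4, 6, 14, 13]


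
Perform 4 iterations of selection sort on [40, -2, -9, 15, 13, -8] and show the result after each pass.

Pass 1: Select minimum -9 at index 2, swap -> [-9, -2, 40, 15, 13, -8]
Pass 2: Select minimum -8 at index 5, swap -> [-9, -8, 40, 15, 13, -2]
Pass 3: Select minimum -2 at index 5, swap -> [-9, -8, -2, 15, 13, 40]
Pass 4: Select minimum 13 at index 4, swap -> [-9, -8, -2, 13, 15, 40]


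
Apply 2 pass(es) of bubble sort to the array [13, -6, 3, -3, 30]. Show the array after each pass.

After pass 1: [-6, 3, -3, 13, 30] (3 swaps)
After pass 2: [-6, -3, 3, 13, 30] (1 swaps)
Total swaps: 4


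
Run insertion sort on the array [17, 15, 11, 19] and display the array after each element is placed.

First element 17 is already 'sorted'
Insert 15: shifted 1 elements -> [15, 17, 11, 19]
Insert 11: shifted 2 elements -> [11, 15, 17, 19]
Insert 19: shifted 0 elements -> [11, 15, 17, 19]


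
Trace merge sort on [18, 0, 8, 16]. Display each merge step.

Divide and conquer:
  Merge [18] + [0] -> [0, 18]
  Merge [8] + [16] -> [8, 16]
  Merge [0, 18] + [8, 16] -> [0, 8, 16, 18]


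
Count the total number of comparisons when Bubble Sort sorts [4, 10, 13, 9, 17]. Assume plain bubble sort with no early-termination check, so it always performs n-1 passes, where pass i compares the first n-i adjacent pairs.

Pass 1: compare adjacent pairs (0,1)..(3,4) = 4 comparison(s), 1 swap(s) -> [4, 10, 9, 13, 17]
Pass 2: compare adjacent pairs (0,1)..(2,3) = 3 comparison(s), 1 swap(s) -> [4, 9, 10, 13, 17]
Pass 3: compare adjacent pairs (0,1)..(1,2) = 2 comparison(s), 0 swap(s) -> [4, 9, 10, 13, 17]
Pass 4: compare adjacent pairs (0,1)..(0,1) = 1 comparison(s), 0 swap(s) -> [4, 9, 10, 13, 17]
Total comparisons: 4 + 3 + 2 + 1 = 10


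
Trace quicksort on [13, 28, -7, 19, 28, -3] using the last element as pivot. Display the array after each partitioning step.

Partition 1: pivot=-3 at index 1 -> [-7, -3, 13, 19, 28, 28]
Partition 2: pivot=28 at index 5 -> [-7, -3, 13, 19, 28, 28]
Partition 3: pivot=28 at index 4 -> [-7, -3, 13, 19, 28, 28]
Partition 4: pivot=19 at index 3 -> [-7, -3, 13, 19, 28, 28]


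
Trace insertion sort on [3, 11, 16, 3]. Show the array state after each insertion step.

First element 3 is already 'sorted'
Insert 11: shifted 0 elements -> [3, 11, 16, 3]
Insert 16: shifted 0 elements -> [3, 11, 16, 3]
Insert 3: shifted 2 elements -> [3, 3, 11, 16]


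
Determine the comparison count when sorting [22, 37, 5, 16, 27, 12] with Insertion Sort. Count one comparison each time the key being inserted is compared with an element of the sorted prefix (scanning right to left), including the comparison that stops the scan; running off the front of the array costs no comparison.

Insert 37: 22 <= 37 (stop) = 1 comparison(s) -> [22, 37, 5, 16, 27, 12]
Insert 5: 37 > 5 (shift), 22 > 5 (shift), reached front = 2 comparison(s) -> [5, 22, 37, 16, 27, 12]
Insert 16: 37 > 16 (shift), 22 > 16 (shift), 5 <= 16 (stop) = 3 comparison(s) -> [5, 16, 22, 37, 27, 12]
Insert 27: 37 > 27 (shift), 22 <= 27 (stop) = 2 comparison(s) -> [5, 16, 22, 27, 37, 12]
Insert 12: 37 > 12 (shift), 27 > 12 (shift), 22 > 12 (shift), 16 > 12 (shift), 5 <= 12 (stop) = 5 comparison(s) -> [5, 12, 16, 22, 27, 37]
Total comparisons: 1 + 2 + 3 + 2 + 5 = 13


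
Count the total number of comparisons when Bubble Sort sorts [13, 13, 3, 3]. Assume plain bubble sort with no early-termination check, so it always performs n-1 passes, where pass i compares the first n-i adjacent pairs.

Pass 1: compare adjacent pairs (0,1)..(2,3) = 3 comparison(s), 2 swap(s) -> [13, 3, 3, 13]
Pass 2: compare adjacent pairs (0,1)..(1,2) = 2 comparison(s), 2 swap(s) -> [3, 3, 13, 13]
Pass 3: compare adjacent pairs (0,1)..(0,1) = 1 comparison(s), 0 swap(s) -> [3, 3, 13, 13]
Total comparisons: 3 + 2 + 1 = 6


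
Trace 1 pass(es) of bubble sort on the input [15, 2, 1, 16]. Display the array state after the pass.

After pass 1: [2, 1, 15, 16] (2 swaps)
Total swaps: 2


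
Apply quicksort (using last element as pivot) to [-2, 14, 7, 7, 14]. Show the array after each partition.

Partition 1: pivot=14 at index 4 -> [-2, 14, 7, 7, 14]
Partition 2: pivot=7 at index 2 -> [-2, 7, 7, 14, 14]
Partition 3: pivot=7 at index 1 -> [-2, 7, 7, 14, 14]


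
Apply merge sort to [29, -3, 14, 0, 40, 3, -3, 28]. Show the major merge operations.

Divide and conquer:
  Merge [29] + [-3] -> [-3, 29]
  Merge [14] + [0] -> [0, 14]
  Merge [-3, 29] + [0, 14] -> [-3, 0, 14, 29]
  Merge [40] + [3] -> [3, 40]
  Merge [-3] + [28] -> [-3, 28]
  Merge [3, 40] + [-3, 28] -> [-3, 3, 28, 40]
  Merge [-3, 0, 14, 29] + [-3, 3, 28, 40] -> [-3, -3, 0, 3, 14, 28, 29, 40]


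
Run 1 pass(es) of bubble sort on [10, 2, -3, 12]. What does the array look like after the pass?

After pass 1: [2, -3, 10, 12] (2 swaps)
Total swaps: 2


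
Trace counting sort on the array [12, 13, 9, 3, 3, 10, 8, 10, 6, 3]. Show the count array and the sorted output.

Count array: [0, 0, 0, 3, 0, 0, 1, 0, 1, 1, 2, 0, 1, 1]
(count[i] = number of elements equal to i)
Cumulative count: [0, 0, 0, 3, 3, 3, 4, 4, 5, 6, 8, 8, 9, 10]
Sorted: [3, 3, 3, 6, 8, 9, 10, 10, 12, 13]


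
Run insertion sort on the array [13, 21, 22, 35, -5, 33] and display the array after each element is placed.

First element 13 is already 'sorted'
Insert 21: shifted 0 elements -> [13, 21, 22, 35, -5, 33]
Insert 22: shifted 0 elements -> [13, 21, 22, 35, -5, 33]
Insert 35: shifted 0 elements -> [13, 21, 22, 35, -5, 33]
Insert -5: shifted 4 elements -> [-5, 13, 21, 22, 35, 33]
Insert 33: shifted 1 elements -> [-5, 13, 21, 22, 33, 35]


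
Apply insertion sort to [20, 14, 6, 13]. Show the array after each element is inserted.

First element 20 is already 'sorted'
Insert 14: shifted 1 elements -> [14, 20, 6, 13]
Insert 6: shifted 2 elements -> [6, 14, 20, 13]
Insert 13: shifted 2 elements -> [6, 13, 14, 20]


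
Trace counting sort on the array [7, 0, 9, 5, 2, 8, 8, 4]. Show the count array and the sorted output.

Count array: [1, 0, 1, 0, 1, 1, 0, 1, 2, 1]
(count[i] = number of elements equal to i)
Cumulative count: [1, 1, 2, 2, 3, 4, 4, 5, 7, 8]
Sorted: [0, 2, 4, 5, 7, 8, 8, 9]


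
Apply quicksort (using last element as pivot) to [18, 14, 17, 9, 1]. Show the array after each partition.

Partition 1: pivot=1 at index 0 -> [1, 14, 17, 9, 18]
Partition 2: pivot=18 at index 4 -> [1, 14, 17, 9, 18]
Partition 3: pivot=9 at index 1 -> [1, 9, 17, 14, 18]
Partition 4: pivot=14 at index 2 -> [1, 9, 14, 17, 18]


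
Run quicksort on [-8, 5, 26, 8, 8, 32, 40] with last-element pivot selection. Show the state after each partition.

Partition 1: pivot=40 at index 6 -> [-8, 5, 26, 8, 8, 32, 40]
Partition 2: pivot=32 at index 5 -> [-8, 5, 26, 8, 8, 32, 40]
Partition 3: pivot=8 at index 3 -> [-8, 5, 8, 8, 26, 32, 40]
Partition 4: pivot=8 at index 2 -> [-8, 5, 8, 8, 26, 32, 40]
Partition 5: pivot=5 at index 1 -> [-8, 5, 8, 8, 26, 32, 40]


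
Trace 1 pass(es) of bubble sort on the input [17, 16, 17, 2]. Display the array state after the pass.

After pass 1: [16, 17, 2, 17] (2 swaps)
Total swaps: 2


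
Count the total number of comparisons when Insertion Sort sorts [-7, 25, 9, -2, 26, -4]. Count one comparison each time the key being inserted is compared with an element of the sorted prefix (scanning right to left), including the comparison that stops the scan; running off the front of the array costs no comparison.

Insert 25: -7 <= 25 (stop) = 1 comparison(s) -> [-7, 25, 9, -2, 26, -4]
Insert 9: 25 > 9 (shift), -7 <= 9 (stop) = 2 comparison(s) -> [-7, 9, 25, -2, 26, -4]
Insert -2: 25 > -2 (shift), 9 > -2 (shift), -7 <= -2 (stop) = 3 comparison(s) -> [-7, -2, 9, 25, 26, -4]
Insert 26: 25 <= 26 (stop) = 1 comparison(s) -> [-7, -2, 9, 25, 26, -4]
Insert -4: 26 > -4 (shift), 25 > -4 (shift), 9 > -4 (shift), -2 > -4 (shift), -7 <= -4 (stop) = 5 comparison(s) -> [-7, -4, -2, 9, 25, 26]
Total comparisons: 1 + 2 + 3 + 1 + 5 = 12


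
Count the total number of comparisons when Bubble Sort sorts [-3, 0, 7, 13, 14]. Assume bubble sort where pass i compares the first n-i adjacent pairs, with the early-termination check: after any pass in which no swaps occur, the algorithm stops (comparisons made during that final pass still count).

Pass 1: compare adjacent pairs (0,1)..(3,4) = 4 comparison(s), 0 swap(s) -> [-3, 0, 7, 13, 14]
No swaps in this pass, so bubble sort stops here.
Total comparisons: 4 = 4


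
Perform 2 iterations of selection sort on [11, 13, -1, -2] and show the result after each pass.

Pass 1: Select minimum -2 at index 3, swap -> [-2, 13, -1, 11]
Pass 2: Select minimum -1 at index 2, swap -> [-2, -1, 13, 11]


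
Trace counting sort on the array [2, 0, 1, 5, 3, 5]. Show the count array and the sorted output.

Count array: [1, 1, 1, 1, 0, 2]
(count[i] = number of elements equal to i)
Cumulative count: [1, 2, 3, 4, 4, 6]
Sorted: [0, 1, 2, 3, 5, 5]


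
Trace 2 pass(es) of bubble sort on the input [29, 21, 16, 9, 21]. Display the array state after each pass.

After pass 1: [21, 16, 9, 21, 29] (4 swaps)
After pass 2: [16, 9, 21, 21, 29] (2 swaps)
Total swaps: 6


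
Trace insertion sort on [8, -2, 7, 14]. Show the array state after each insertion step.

First element 8 is already 'sorted'
Insert -2: shifted 1 elements -> [-2, 8, 7, 14]
Insert 7: shifted 1 elements -> [-2, 7, 8, 14]
Insert 14: shifted 0 elements -> [-2, 7, 8, 14]


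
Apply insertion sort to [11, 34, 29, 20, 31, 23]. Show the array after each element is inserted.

First element 11 is already 'sorted'
Insert 34: shifted 0 elements -> [11, 34, 29, 20, 31, 23]
Insert 29: shifted 1 elements -> [11, 29, 34, 20, 31, 23]
Insert 20: shifted 2 elements -> [11, 20, 29, 34, 31, 23]
Insert 31: shifted 1 elements -> [11, 20, 29, 31, 34, 23]
Insert 23: shifted 3 elements -> [11, 20, 23, 29, 31, 34]


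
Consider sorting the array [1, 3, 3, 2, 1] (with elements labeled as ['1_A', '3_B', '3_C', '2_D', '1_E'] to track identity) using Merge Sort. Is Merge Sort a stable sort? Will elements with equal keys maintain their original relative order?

Trace Merge Sort on the labeled array (the key is the number; the letter only tracks identity):
  Merge [1_A] + [3_B] -> [1_A, 3_B]
  Merge [2_D] + [1_E] -> [1_E, 2_D]
  Merge [3_C] + [1_E, 2_D] -> [1_E, 2_D, 3_C]
  Merge [1_A, 3_B] + [1_E, 2_D, 3_C] -> [1_A, 1_E, 2_D, 3_B, 3_C]
Final order: [1_A, 1_E, 2_D, 3_B, 3_C]
Equal keys:
  value 1: originally 1_A, 1_E; after sorting 1_A, 1_E -> order preserved
  value 3: originally 3_B, 3_C; after sorting 3_B, 3_C -> order preserved
All equal keys kept their original relative order. Merge Sort is stable: when the heads of the two halves are equal the merge takes from the left half first.
Answer: Stable


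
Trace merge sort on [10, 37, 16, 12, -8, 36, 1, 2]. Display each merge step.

Divide and conquer:
  Merge [10] + [37] -> [10, 37]
  Merge [16] + [12] -> [12, 16]
  Merge [10, 37] + [12, 16] -> [10, 12, 16, 37]
  Merge [-8] + [36] -> [-8, 36]
  Merge [1] + [2] -> [1, 2]
  Merge [-8, 36] + [1, 2] -> [-8, 1, 2, 36]
  Merge [10, 12, 16, 37] + [-8, 1, 2, 36] -> [-8, 1, 2, 10, 12, 16, 36, 37]


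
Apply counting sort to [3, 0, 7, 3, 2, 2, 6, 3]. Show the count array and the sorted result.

Count array: [1, 0, 2, 3, 0, 0, 1, 1]
(count[i] = number of elements equal to i)
Cumulative count: [1, 1, 3, 6, 6, 6, 7, 8]
Sorted: [0, 2, 2, 3, 3, 3, 6, 7]


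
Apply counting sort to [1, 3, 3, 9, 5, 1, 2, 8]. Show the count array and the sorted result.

Count array: [0, 2, 1, 2, 0, 1, 0, 0, 1, 1]
(count[i] = number of elements equal to i)
Cumulative count: [0, 2, 3, 5, 5, 6, 6, 6, 7, 8]
Sorted: [1, 1, 2, 3, 3, 5, 8, 9]


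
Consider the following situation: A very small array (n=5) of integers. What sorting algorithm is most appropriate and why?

Best choice: Insertion sort
Reason: For tiny inputs the O(n^2) overhead is negligible and insertion sort has minimal constant factors


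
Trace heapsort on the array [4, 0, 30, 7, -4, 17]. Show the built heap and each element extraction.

Build heap: [30, 7, 17, 0, -4, 4]
Extract 30: [17, 7, 4, 0, -4, 30]
Extract 17: [7, 0, 4, -4, 17, 30]
Extract 7: [4, 0, -4, 7, 17, 30]
Extract 4: [0, -4, 4, 7, 17, 30]
Extract 0: [-4, 0, 4, 7, 17, 30]


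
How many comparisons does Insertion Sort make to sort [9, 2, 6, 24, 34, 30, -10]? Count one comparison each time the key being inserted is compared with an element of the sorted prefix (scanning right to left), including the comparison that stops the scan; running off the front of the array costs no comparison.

Insert 2: 9 > 2 (shift), reached front = 1 comparison(s) -> [2, 9, 6, 24, 34, 30, -10]
Insert 6: 9 > 6 (shift), 2 <= 6 (stop) = 2 comparison(s) -> [2, 6, 9, 24, 34, 30, -10]
Insert 24: 9 <= 24 (stop) = 1 comparison(s) -> [2, 6, 9, 24, 34, 30, -10]
Insert 34: 24 <= 34 (stop) = 1 comparison(s) -> [2, 6, 9, 24, 34, 30, -10]
Insert 30: 34 > 30 (shift), 24 <= 30 (stop) = 2 comparison(s) -> [2, 6, 9, 24, 30, 34, -10]
Insert -10: 34 > -10 (shift), 30 > -10 (shift), 24 > -10 (shift), 9 > -10 (shift), 6 > -10 (shift), 2 > -10 (shift), reached front = 6 comparison(s) -> [-10, 2, 6, 9, 24, 30, 34]
Total comparisons: 1 + 2 + 1 + 1 + 2 + 6 = 13


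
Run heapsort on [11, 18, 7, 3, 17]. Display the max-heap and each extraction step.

Build heap: [18, 17, 7, 3, 11]
Extract 18: [17, 11, 7, 3, 18]
Extract 17: [11, 3, 7, 17, 18]
Extract 11: [7, 3, 11, 17, 18]
Extract 7: [3, 7, 11, 17, 18]


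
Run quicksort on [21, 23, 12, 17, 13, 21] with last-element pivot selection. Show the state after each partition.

Partition 1: pivot=21 at index 4 -> [21, 12, 17, 13, 21, 23]
Partition 2: pivot=13 at index 1 -> [12, 13, 17, 21, 21, 23]
Partition 3: pivot=21 at index 3 -> [12, 13, 17, 21, 21, 23]


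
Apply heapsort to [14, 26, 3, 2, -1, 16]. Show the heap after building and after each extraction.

Build heap: [26, 14, 16, 2, -1, 3]
Extract 26: [16, 14, 3, 2, -1, 26]
Extract 16: [14, 2, 3, -1, 16, 26]
Extract 14: [3, 2, -1, 14, 16, 26]
Extract 3: [2, -1, 3, 14, 16, 26]
Extract 2: [-1, 2, 3, 14, 16, 26]


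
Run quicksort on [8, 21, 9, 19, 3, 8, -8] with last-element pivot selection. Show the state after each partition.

Partition 1: pivot=-8 at index 0 -> [-8, 21, 9, 19, 3, 8, 8]
Partition 2: pivot=8 at index 3 -> [-8, 3, 8, 8, 21, 9, 19]
Partition 3: pivot=8 at index 2 -> [-8, 3, 8, 8, 21, 9, 19]
Partition 4: pivot=19 at index 5 -> [-8, 3, 8, 8, 9, 19, 21]


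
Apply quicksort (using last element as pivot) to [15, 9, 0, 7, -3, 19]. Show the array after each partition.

Partition 1: pivot=19 at index 5 -> [15, 9, 0, 7, -3, 19]
Partition 2: pivot=-3 at index 0 -> [-3, 9, 0, 7, 15, 19]
Partition 3: pivot=15 at index 4 -> [-3, 9, 0, 7, 15, 19]
Partition 4: pivot=7 at index 2 -> [-3, 0, 7, 9, 15, 19]


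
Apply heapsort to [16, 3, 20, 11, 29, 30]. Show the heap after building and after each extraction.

Build heap: [30, 29, 20, 11, 3, 16]
Extract 30: [29, 16, 20, 11, 3, 30]
Extract 29: [20, 16, 3, 11, 29, 30]
Extract 20: [16, 11, 3, 20, 29, 30]
Extract 16: [11, 3, 16, 20, 29, 30]
Extract 11: [3, 11, 16, 20, 29, 30]


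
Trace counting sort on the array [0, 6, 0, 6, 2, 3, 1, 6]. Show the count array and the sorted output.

Count array: [2, 1, 1, 1, 0, 0, 3]
(count[i] = number of elements equal to i)
Cumulative count: [2, 3, 4, 5, 5, 5, 8]
Sorted: [0, 0, 1, 2, 3, 6, 6, 6]


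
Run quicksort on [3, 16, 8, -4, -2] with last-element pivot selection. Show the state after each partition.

Partition 1: pivot=-2 at index 1 -> [-4, -2, 8, 3, 16]
Partition 2: pivot=16 at index 4 -> [-4, -2, 8, 3, 16]
Partition 3: pivot=3 at index 2 -> [-4, -2, 3, 8, 16]


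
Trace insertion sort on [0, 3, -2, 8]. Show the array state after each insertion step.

First element 0 is already 'sorted'
Insert 3: shifted 0 elements -> [0, 3, -2, 8]
Insert -2: shifted 2 elements -> [-2, 0, 3, 8]
Insert 8: shifted 0 elements -> [-2, 0, 3, 8]


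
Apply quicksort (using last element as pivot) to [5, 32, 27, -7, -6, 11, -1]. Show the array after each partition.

Partition 1: pivot=-1 at index 2 -> [-7, -6, -1, 5, 32, 11, 27]
Partition 2: pivot=-6 at index 1 -> [-7, -6, -1, 5, 32, 11, 27]
Partition 3: pivot=27 at index 5 -> [-7, -6, -1, 5, 11, 27, 32]
Partition 4: pivot=11 at index 4 -> [-7, -6, -1, 5, 11, 27, 32]


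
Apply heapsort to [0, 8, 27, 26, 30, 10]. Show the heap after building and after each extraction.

Build heap: [30, 26, 27, 0, 8, 10]
Extract 30: [27, 26, 10, 0, 8, 30]
Extract 27: [26, 8, 10, 0, 27, 30]
Extract 26: [10, 8, 0, 26, 27, 30]
Extract 10: [8, 0, 10, 26, 27, 30]
Extract 8: [0, 8, 10, 26, 27, 30]


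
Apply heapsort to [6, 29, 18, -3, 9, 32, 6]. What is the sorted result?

Build heap: [32, 29, 18, -3, 9, 6, 6]
Extract 32: [29, 9, 18, -3, 6, 6, 32]
Extract 29: [18, 9, 6, -3, 6, 29, 32]
Extract 18: [9, 6, 6, -3, 18, 29, 32]
Extract 9: [6, -3, 6, 9, 18, 29, 32]
Extract 6: [6, -3, 6, 9, 18, 29, 32]
Extract 6: [-3, 6, 6, 9, 18, 29, 32]


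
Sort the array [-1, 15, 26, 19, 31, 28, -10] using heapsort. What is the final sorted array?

Build heap: [31, 19, 28, -1, 15, 26, -10]
Extract 31: [28, 19, 26, -1, 15, -10, 31]
Extract 28: [26, 19, -10, -1, 15, 28, 31]
Extract 26: [19, 15, -10, -1, 26, 28, 31]
Extract 19: [15, -1, -10, 19, 26, 28, 31]
Extract 15: [-1, -10, 15, 19, 26, 28, 31]
Extract -1: [-10, -1, 15, 19, 26, 28, 31]


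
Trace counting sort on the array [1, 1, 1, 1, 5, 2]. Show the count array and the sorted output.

Count array: [0, 4, 1, 0, 0, 1]
(count[i] = number of elements equal to i)
Cumulative count: [0, 4, 5, 5, 5, 6]
Sorted: [1, 1, 1, 1, 2, 5]


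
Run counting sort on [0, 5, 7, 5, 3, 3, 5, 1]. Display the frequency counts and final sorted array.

Count array: [1, 1, 0, 2, 0, 3, 0, 1]
(count[i] = number of elements equal to i)
Cumulative count: [1, 2, 2, 4, 4, 7, 7, 8]
Sorted: [0, 1, 3, 3, 5, 5, 5, 7]


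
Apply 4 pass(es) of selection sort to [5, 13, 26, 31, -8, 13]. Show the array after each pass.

Pass 1: Select minimum -8 at index 4, swap -> [-8, 13, 26, 31, 5, 13]
Pass 2: Select minimum 5 at index 4, swap -> [-8, 5, 26, 31, 13, 13]
Pass 3: Select minimum 13 at index 4, swap -> [-8, 5, 13, 31, 26, 13]
Pass 4: Select minimum 13 at index 5, swap -> [-8, 5, 13, 13, 26, 31]


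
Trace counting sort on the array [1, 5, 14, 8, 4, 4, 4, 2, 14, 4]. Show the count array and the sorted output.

Count array: [0, 1, 1, 0, 4, 1, 0, 0, 1, 0, 0, 0, 0, 0, 2]
(count[i] = number of elements equal to i)
Cumulative count: [0, 1, 2, 2, 6, 7, 7, 7, 8, 8, 8, 8, 8, 8, 10]
Sorted: [1, 2, 4, 4, 4, 4, 5, 8, 14, 14]


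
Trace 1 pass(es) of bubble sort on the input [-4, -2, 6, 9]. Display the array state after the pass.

After pass 1: [-4, -2, 6, 9] (0 swaps)
Total swaps: 0


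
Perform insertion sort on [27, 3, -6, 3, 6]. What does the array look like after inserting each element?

First element 27 is already 'sorted'
Insert 3: shifted 1 elements -> [3, 27, -6, 3, 6]
Insert -6: shifted 2 elements -> [-6, 3, 27, 3, 6]
Insert 3: shifted 1 elements -> [-6, 3, 3, 27, 6]
Insert 6: shifted 1 elements -> [-6, 3, 3, 6, 27]


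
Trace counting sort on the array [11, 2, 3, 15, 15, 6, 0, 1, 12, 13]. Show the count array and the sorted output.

Count array: [1, 1, 1, 1, 0, 0, 1, 0, 0, 0, 0, 1, 1, 1, 0, 2]
(count[i] = number of elements equal to i)
Cumulative count: [1, 2, 3, 4, 4, 4, 5, 5, 5, 5, 5, 6, 7, 8, 8, 10]
Sorted: [0, 1, 2, 3, 6, 11, 12, 13, 15, 15]


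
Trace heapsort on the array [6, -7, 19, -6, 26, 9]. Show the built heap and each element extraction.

Build heap: [26, 6, 19, -6, -7, 9]
Extract 26: [19, 6, 9, -6, -7, 26]
Extract 19: [9, 6, -7, -6, 19, 26]
Extract 9: [6, -6, -7, 9, 19, 26]
Extract 6: [-6, -7, 6, 9, 19, 26]
Extract -6: [-7, -6, 6, 9, 19, 26]


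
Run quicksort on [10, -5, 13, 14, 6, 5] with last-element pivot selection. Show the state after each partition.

Partition 1: pivot=5 at index 1 -> [-5, 5, 13, 14, 6, 10]
Partition 2: pivot=10 at index 3 -> [-5, 5, 6, 10, 13, 14]
Partition 3: pivot=14 at index 5 -> [-5, 5, 6, 10, 13, 14]


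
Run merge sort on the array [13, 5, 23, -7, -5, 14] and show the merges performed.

Divide and conquer:
  Merge [5] + [23] -> [5, 23]
  Merge [13] + [5, 23] -> [5, 13, 23]
  Merge [-5] + [14] -> [-5, 14]
  Merge [-7] + [-5, 14] -> [-7, -5, 14]
  Merge [5, 13, 23] + [-7, -5, 14] -> [-7, -5, 5, 13, 14, 23]


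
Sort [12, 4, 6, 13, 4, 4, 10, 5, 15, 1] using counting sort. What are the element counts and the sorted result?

Count array: [0, 1, 0, 0, 3, 1, 1, 0, 0, 0, 1, 0, 1, 1, 0, 1]
(count[i] = number of elements equal to i)
Cumulative count: [0, 1, 1, 1, 4, 5, 6, 6, 6, 6, 7, 7, 8, 9, 9, 10]
Sorted: [1, 4, 4, 4, 5, 6, 10, 12, 13, 15]


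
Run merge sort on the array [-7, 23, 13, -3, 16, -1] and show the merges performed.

Divide and conquer:
  Merge [23] + [13] -> [13, 23]
  Merge [-7] + [13, 23] -> [-7, 13, 23]
  Merge [16] + [-1] -> [-1, 16]
  Merge [-3] + [-1, 16] -> [-3, -1, 16]
  Merge [-7, 13, 23] + [-3, -1, 16] -> [-7, -3, -1, 13, 16, 23]


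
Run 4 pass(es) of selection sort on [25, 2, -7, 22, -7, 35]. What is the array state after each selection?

Pass 1: Select minimum -7 at index 2, swap -> [-7, 2, 25, 22, -7, 35]
Pass 2: Select minimum -7 at index 4, swap -> [-7, -7, 25, 22, 2, 35]
Pass 3: Select minimum 2 at index 4, swap -> [-7, -7, 2, 22, 25, 35]
Pass 4: Select minimum 22 at index 3, swap -> [-7, -7, 2, 22, 25, 35]


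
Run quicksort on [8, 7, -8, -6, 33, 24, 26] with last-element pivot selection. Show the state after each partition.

Partition 1: pivot=26 at index 5 -> [8, 7, -8, -6, 24, 26, 33]
Partition 2: pivot=24 at index 4 -> [8, 7, -8, -6, 24, 26, 33]
Partition 3: pivot=-6 at index 1 -> [-8, -6, 8, 7, 24, 26, 33]
Partition 4: pivot=7 at index 2 -> [-8, -6, 7, 8, 24, 26, 33]


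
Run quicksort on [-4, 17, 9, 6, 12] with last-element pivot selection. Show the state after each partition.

Partition 1: pivot=12 at index 3 -> [-4, 9, 6, 12, 17]
Partition 2: pivot=6 at index 1 -> [-4, 6, 9, 12, 17]


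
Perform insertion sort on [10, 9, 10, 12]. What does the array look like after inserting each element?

First element 10 is already 'sorted'
Insert 9: shifted 1 elements -> [9, 10, 10, 12]
Insert 10: shifted 0 elements -> [9, 10, 10, 12]
Insert 12: shifted 0 elements -> [9, 10, 10, 12]


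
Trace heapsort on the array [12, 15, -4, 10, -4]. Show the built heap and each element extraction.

Build heap: [15, 12, -4, 10, -4]
Extract 15: [12, 10, -4, -4, 15]
Extract 12: [10, -4, -4, 12, 15]
Extract 10: [-4, -4, 10, 12, 15]
Extract -4: [-4, -4, 10, 12, 15]


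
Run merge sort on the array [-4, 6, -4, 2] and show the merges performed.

Divide and conquer:
  Merge [-4] + [6] -> [-4, 6]
  Merge [-4] + [2] -> [-4, 2]
  Merge [-4, 6] + [-4, 2] -> [-4, -4, 2, 6]


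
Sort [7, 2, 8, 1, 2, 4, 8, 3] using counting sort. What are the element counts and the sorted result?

Count array: [0, 1, 2, 1, 1, 0, 0, 1, 2]
(count[i] = number of elements equal to i)
Cumulative count: [0, 1, 3, 4, 5, 5, 5, 6, 8]
Sorted: [1, 2, 2, 3, 4, 7, 8, 8]


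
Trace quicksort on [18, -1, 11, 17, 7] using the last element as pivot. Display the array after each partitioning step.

Partition 1: pivot=7 at index 1 -> [-1, 7, 11, 17, 18]
Partition 2: pivot=18 at index 4 -> [-1, 7, 11, 17, 18]
Partition 3: pivot=17 at index 3 -> [-1, 7, 11, 17, 18]


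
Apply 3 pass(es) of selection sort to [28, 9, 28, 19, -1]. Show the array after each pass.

Pass 1: Select minimum -1 at index 4, swap -> [-1, 9, 28, 19, 28]
Pass 2: Select minimum 9 at index 1, swap -> [-1, 9, 28, 19, 28]
Pass 3: Select minimum 19 at index 3, swap -> [-1, 9, 19, 28, 28]


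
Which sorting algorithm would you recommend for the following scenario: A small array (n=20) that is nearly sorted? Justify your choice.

Best choice: Insertion sort
Reason: Insertion sort is O(n) for nearly sorted arrays and has low overhead


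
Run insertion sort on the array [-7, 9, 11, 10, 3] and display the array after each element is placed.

First element -7 is already 'sorted'
Insert 9: shifted 0 elements -> [-7, 9, 11, 10, 3]
Insert 11: shifted 0 elements -> [-7, 9, 11, 10, 3]
Insert 10: shifted 1 elements -> [-7, 9, 10, 11, 3]
Insert 3: shifted 3 elements -> [-7, 3, 9, 10, 11]


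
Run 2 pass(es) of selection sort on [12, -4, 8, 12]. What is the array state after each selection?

Pass 1: Select minimum -4 at index 1, swap -> [-4, 12, 8, 12]
Pass 2: Select minimum 8 at index 2, swap -> [-4, 8, 12, 12]


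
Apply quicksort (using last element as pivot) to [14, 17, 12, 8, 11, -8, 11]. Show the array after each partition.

Partition 1: pivot=11 at index 3 -> [8, 11, -8, 11, 17, 12, 14]
Partition 2: pivot=-8 at index 0 -> [-8, 11, 8, 11, 17, 12, 14]
Partition 3: pivot=8 at index 1 -> [-8, 8, 11, 11, 17, 12, 14]
Partition 4: pivot=14 at index 5 -> [-8, 8, 11, 11, 12, 14, 17]
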